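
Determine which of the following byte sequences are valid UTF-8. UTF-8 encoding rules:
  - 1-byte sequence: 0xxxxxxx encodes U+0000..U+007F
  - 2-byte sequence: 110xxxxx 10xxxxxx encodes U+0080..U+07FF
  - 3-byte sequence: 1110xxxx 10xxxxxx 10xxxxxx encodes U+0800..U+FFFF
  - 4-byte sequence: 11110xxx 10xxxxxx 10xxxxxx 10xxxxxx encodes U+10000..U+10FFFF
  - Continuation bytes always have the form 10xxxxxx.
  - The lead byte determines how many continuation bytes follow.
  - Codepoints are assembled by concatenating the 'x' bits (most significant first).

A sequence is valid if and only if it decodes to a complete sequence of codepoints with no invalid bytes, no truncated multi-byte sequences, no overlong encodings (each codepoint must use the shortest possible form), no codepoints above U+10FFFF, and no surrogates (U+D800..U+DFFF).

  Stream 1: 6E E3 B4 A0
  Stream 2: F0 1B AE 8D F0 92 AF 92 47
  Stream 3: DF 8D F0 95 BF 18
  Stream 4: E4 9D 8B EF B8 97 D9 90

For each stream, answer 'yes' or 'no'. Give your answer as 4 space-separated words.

Stream 1: decodes cleanly. VALID
Stream 2: error at byte offset 1. INVALID
Stream 3: error at byte offset 5. INVALID
Stream 4: decodes cleanly. VALID

Answer: yes no no yes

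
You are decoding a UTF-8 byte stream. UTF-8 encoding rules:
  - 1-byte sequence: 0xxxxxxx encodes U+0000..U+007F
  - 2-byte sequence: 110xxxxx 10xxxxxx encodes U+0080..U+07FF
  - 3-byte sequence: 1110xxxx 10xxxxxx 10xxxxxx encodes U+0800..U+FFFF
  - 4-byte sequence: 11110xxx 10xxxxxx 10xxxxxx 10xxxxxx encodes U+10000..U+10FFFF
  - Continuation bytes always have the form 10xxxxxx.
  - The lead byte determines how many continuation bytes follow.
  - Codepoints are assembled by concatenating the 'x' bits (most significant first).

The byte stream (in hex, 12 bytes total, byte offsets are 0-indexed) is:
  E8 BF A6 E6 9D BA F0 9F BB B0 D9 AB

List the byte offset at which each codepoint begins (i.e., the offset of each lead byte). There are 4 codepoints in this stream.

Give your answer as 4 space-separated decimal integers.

Byte[0]=E8: 3-byte lead, need 2 cont bytes. acc=0x8
Byte[1]=BF: continuation. acc=(acc<<6)|0x3F=0x23F
Byte[2]=A6: continuation. acc=(acc<<6)|0x26=0x8FE6
Completed: cp=U+8FE6 (starts at byte 0)
Byte[3]=E6: 3-byte lead, need 2 cont bytes. acc=0x6
Byte[4]=9D: continuation. acc=(acc<<6)|0x1D=0x19D
Byte[5]=BA: continuation. acc=(acc<<6)|0x3A=0x677A
Completed: cp=U+677A (starts at byte 3)
Byte[6]=F0: 4-byte lead, need 3 cont bytes. acc=0x0
Byte[7]=9F: continuation. acc=(acc<<6)|0x1F=0x1F
Byte[8]=BB: continuation. acc=(acc<<6)|0x3B=0x7FB
Byte[9]=B0: continuation. acc=(acc<<6)|0x30=0x1FEF0
Completed: cp=U+1FEF0 (starts at byte 6)
Byte[10]=D9: 2-byte lead, need 1 cont bytes. acc=0x19
Byte[11]=AB: continuation. acc=(acc<<6)|0x2B=0x66B
Completed: cp=U+066B (starts at byte 10)

Answer: 0 3 6 10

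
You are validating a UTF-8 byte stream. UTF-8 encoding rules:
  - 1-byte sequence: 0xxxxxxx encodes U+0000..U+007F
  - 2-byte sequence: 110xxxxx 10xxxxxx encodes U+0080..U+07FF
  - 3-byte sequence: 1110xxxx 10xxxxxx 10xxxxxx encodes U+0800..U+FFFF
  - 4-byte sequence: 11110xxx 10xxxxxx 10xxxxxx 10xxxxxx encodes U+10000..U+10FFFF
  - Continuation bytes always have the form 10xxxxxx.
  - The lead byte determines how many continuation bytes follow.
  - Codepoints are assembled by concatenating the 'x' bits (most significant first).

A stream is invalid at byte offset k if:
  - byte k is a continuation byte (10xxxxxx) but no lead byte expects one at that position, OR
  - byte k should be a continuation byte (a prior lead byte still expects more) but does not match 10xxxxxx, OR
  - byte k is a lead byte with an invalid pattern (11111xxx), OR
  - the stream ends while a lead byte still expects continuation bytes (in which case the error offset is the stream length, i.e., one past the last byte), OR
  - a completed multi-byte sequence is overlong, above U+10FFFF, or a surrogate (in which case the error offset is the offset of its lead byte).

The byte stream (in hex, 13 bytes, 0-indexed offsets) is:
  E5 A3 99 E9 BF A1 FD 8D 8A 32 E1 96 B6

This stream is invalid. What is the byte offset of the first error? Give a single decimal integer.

Byte[0]=E5: 3-byte lead, need 2 cont bytes. acc=0x5
Byte[1]=A3: continuation. acc=(acc<<6)|0x23=0x163
Byte[2]=99: continuation. acc=(acc<<6)|0x19=0x58D9
Completed: cp=U+58D9 (starts at byte 0)
Byte[3]=E9: 3-byte lead, need 2 cont bytes. acc=0x9
Byte[4]=BF: continuation. acc=(acc<<6)|0x3F=0x27F
Byte[5]=A1: continuation. acc=(acc<<6)|0x21=0x9FE1
Completed: cp=U+9FE1 (starts at byte 3)
Byte[6]=FD: INVALID lead byte (not 0xxx/110x/1110/11110)

Answer: 6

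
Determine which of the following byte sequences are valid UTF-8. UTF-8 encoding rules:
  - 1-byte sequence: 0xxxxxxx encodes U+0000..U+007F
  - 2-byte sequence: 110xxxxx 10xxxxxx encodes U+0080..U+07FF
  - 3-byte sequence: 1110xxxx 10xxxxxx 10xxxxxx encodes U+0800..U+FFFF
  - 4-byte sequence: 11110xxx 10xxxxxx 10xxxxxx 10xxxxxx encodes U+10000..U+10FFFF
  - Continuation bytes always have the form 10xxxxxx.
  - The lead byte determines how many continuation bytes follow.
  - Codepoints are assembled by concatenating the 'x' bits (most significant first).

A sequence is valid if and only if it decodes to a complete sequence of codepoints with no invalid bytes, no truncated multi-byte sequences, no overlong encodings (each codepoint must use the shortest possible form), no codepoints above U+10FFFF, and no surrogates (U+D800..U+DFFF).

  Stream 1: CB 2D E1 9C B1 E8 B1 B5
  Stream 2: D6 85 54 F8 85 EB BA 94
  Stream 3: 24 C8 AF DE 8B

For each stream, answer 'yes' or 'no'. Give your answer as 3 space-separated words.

Answer: no no yes

Derivation:
Stream 1: error at byte offset 1. INVALID
Stream 2: error at byte offset 3. INVALID
Stream 3: decodes cleanly. VALID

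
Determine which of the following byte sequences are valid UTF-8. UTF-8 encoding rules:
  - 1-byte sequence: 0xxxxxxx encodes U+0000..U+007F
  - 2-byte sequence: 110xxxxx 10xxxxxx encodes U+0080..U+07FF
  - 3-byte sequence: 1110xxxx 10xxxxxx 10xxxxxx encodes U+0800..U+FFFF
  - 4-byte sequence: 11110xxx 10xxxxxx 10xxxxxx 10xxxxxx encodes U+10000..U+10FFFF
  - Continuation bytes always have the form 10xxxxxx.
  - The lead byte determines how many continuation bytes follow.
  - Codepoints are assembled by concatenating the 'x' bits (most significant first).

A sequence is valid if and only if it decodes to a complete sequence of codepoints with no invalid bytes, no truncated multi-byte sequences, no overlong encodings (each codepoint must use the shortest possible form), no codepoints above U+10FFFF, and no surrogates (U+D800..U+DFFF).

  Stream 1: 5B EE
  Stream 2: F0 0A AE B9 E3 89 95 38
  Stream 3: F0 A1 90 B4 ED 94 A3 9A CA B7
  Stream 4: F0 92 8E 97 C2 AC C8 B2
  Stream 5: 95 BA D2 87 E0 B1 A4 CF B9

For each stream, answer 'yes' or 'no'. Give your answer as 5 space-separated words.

Answer: no no no yes no

Derivation:
Stream 1: error at byte offset 2. INVALID
Stream 2: error at byte offset 1. INVALID
Stream 3: error at byte offset 7. INVALID
Stream 4: decodes cleanly. VALID
Stream 5: error at byte offset 0. INVALID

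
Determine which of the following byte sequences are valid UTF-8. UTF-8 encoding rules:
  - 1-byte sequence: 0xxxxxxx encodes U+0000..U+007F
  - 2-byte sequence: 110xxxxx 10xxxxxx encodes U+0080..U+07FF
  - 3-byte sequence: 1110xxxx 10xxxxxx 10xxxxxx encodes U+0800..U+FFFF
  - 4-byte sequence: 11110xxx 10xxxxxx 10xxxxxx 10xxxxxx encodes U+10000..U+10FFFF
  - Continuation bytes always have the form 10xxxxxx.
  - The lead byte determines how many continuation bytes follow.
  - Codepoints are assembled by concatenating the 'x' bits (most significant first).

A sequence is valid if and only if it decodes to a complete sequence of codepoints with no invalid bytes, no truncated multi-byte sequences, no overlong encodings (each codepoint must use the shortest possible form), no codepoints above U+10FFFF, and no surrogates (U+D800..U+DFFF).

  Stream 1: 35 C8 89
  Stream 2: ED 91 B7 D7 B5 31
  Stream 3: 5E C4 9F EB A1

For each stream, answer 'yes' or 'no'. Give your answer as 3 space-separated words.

Stream 1: decodes cleanly. VALID
Stream 2: decodes cleanly. VALID
Stream 3: error at byte offset 5. INVALID

Answer: yes yes no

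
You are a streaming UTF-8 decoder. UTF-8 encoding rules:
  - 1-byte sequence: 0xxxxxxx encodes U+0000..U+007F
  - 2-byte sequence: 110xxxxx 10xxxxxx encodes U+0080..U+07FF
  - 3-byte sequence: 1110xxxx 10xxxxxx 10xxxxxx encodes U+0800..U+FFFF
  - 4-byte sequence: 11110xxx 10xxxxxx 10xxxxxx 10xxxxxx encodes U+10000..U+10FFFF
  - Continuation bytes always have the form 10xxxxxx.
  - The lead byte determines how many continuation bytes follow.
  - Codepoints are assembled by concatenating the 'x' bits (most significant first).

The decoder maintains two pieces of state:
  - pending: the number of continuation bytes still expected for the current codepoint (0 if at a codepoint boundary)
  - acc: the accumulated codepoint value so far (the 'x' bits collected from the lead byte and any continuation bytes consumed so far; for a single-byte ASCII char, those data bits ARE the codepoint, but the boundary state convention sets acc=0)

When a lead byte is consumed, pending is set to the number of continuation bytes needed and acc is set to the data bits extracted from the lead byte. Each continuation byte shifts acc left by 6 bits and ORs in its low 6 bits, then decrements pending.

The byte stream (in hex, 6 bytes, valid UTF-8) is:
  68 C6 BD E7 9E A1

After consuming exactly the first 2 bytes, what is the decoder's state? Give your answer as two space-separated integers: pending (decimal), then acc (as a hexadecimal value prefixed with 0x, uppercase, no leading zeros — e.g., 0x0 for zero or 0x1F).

Answer: 1 0x6

Derivation:
Byte[0]=68: 1-byte. pending=0, acc=0x0
Byte[1]=C6: 2-byte lead. pending=1, acc=0x6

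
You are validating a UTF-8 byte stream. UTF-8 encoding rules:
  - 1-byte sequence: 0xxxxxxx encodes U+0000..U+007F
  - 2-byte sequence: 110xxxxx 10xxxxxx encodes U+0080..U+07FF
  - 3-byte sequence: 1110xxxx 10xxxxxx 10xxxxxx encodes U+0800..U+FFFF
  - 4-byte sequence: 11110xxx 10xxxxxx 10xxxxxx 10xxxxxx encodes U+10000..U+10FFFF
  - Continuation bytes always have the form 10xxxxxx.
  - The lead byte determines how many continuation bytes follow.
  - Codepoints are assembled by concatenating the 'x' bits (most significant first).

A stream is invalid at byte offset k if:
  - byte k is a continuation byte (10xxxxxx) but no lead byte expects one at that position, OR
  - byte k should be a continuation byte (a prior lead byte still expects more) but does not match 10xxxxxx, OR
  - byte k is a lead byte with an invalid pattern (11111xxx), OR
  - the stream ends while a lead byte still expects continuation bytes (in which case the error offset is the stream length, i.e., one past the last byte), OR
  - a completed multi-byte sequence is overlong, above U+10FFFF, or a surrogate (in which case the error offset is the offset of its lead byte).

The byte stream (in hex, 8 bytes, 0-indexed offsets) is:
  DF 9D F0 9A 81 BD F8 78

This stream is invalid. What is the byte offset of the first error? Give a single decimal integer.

Byte[0]=DF: 2-byte lead, need 1 cont bytes. acc=0x1F
Byte[1]=9D: continuation. acc=(acc<<6)|0x1D=0x7DD
Completed: cp=U+07DD (starts at byte 0)
Byte[2]=F0: 4-byte lead, need 3 cont bytes. acc=0x0
Byte[3]=9A: continuation. acc=(acc<<6)|0x1A=0x1A
Byte[4]=81: continuation. acc=(acc<<6)|0x01=0x681
Byte[5]=BD: continuation. acc=(acc<<6)|0x3D=0x1A07D
Completed: cp=U+1A07D (starts at byte 2)
Byte[6]=F8: INVALID lead byte (not 0xxx/110x/1110/11110)

Answer: 6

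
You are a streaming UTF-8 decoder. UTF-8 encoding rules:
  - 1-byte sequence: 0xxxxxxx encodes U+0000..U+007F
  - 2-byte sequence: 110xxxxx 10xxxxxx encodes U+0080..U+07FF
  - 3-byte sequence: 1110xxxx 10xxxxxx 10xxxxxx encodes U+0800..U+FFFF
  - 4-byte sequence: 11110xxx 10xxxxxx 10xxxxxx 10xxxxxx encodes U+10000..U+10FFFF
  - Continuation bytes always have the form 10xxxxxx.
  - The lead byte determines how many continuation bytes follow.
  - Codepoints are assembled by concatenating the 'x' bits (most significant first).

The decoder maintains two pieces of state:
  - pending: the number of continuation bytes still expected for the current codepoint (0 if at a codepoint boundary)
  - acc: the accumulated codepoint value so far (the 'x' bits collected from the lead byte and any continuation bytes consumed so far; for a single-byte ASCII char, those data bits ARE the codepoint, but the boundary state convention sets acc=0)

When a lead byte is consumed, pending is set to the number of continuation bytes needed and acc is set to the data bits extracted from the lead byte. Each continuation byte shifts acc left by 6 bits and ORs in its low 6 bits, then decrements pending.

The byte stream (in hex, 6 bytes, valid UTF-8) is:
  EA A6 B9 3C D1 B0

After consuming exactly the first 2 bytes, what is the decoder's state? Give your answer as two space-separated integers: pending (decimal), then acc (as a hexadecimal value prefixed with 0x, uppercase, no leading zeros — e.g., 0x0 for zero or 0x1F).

Byte[0]=EA: 3-byte lead. pending=2, acc=0xA
Byte[1]=A6: continuation. acc=(acc<<6)|0x26=0x2A6, pending=1

Answer: 1 0x2A6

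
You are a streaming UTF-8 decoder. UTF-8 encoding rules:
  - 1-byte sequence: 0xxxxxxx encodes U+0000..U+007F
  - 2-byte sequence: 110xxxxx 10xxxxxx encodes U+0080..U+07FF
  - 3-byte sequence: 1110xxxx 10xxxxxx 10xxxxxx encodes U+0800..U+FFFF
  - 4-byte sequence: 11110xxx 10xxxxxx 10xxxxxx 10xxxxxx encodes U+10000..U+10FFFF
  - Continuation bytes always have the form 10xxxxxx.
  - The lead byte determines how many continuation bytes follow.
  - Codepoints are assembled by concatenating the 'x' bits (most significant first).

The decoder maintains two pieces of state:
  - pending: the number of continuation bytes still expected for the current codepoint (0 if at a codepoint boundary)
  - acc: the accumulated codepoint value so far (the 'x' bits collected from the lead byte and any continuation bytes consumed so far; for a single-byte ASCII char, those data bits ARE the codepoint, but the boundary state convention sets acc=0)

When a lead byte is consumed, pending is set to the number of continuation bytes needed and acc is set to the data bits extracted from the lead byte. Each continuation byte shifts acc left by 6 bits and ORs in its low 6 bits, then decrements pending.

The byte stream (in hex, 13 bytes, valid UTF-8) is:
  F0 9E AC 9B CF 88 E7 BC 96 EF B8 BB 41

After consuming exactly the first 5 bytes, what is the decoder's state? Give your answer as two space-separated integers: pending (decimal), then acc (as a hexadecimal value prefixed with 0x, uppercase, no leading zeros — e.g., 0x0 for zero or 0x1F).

Answer: 1 0xF

Derivation:
Byte[0]=F0: 4-byte lead. pending=3, acc=0x0
Byte[1]=9E: continuation. acc=(acc<<6)|0x1E=0x1E, pending=2
Byte[2]=AC: continuation. acc=(acc<<6)|0x2C=0x7AC, pending=1
Byte[3]=9B: continuation. acc=(acc<<6)|0x1B=0x1EB1B, pending=0
Byte[4]=CF: 2-byte lead. pending=1, acc=0xF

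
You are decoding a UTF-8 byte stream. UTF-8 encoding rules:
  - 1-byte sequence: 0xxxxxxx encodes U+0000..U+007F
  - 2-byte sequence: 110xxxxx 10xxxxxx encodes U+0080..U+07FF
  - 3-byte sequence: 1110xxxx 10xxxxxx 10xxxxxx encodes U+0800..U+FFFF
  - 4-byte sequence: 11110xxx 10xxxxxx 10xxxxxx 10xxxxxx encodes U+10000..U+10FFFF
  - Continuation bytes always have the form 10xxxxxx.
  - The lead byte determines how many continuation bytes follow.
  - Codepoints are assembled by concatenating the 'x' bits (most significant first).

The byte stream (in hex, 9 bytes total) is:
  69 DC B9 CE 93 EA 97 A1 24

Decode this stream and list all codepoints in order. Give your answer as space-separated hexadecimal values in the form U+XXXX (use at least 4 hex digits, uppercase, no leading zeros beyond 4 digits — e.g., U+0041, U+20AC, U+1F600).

Answer: U+0069 U+0739 U+0393 U+A5E1 U+0024

Derivation:
Byte[0]=69: 1-byte ASCII. cp=U+0069
Byte[1]=DC: 2-byte lead, need 1 cont bytes. acc=0x1C
Byte[2]=B9: continuation. acc=(acc<<6)|0x39=0x739
Completed: cp=U+0739 (starts at byte 1)
Byte[3]=CE: 2-byte lead, need 1 cont bytes. acc=0xE
Byte[4]=93: continuation. acc=(acc<<6)|0x13=0x393
Completed: cp=U+0393 (starts at byte 3)
Byte[5]=EA: 3-byte lead, need 2 cont bytes. acc=0xA
Byte[6]=97: continuation. acc=(acc<<6)|0x17=0x297
Byte[7]=A1: continuation. acc=(acc<<6)|0x21=0xA5E1
Completed: cp=U+A5E1 (starts at byte 5)
Byte[8]=24: 1-byte ASCII. cp=U+0024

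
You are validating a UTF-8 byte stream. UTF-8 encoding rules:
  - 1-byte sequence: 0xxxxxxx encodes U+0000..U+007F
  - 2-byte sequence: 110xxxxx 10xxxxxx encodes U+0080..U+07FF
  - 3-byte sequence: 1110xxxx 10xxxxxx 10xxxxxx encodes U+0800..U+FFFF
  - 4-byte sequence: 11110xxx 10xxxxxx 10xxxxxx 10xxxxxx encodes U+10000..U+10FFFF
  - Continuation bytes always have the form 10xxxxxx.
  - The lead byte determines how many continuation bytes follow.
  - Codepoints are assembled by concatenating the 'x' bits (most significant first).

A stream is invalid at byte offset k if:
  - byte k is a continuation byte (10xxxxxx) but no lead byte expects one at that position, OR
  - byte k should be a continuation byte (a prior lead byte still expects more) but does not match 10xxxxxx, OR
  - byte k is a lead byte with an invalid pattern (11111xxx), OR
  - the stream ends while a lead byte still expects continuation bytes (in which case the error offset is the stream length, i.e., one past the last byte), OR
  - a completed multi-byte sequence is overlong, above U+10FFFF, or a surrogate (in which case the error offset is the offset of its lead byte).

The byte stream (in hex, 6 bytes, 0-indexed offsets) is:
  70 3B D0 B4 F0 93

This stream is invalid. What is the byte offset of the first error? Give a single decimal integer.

Byte[0]=70: 1-byte ASCII. cp=U+0070
Byte[1]=3B: 1-byte ASCII. cp=U+003B
Byte[2]=D0: 2-byte lead, need 1 cont bytes. acc=0x10
Byte[3]=B4: continuation. acc=(acc<<6)|0x34=0x434
Completed: cp=U+0434 (starts at byte 2)
Byte[4]=F0: 4-byte lead, need 3 cont bytes. acc=0x0
Byte[5]=93: continuation. acc=(acc<<6)|0x13=0x13
Byte[6]: stream ended, expected continuation. INVALID

Answer: 6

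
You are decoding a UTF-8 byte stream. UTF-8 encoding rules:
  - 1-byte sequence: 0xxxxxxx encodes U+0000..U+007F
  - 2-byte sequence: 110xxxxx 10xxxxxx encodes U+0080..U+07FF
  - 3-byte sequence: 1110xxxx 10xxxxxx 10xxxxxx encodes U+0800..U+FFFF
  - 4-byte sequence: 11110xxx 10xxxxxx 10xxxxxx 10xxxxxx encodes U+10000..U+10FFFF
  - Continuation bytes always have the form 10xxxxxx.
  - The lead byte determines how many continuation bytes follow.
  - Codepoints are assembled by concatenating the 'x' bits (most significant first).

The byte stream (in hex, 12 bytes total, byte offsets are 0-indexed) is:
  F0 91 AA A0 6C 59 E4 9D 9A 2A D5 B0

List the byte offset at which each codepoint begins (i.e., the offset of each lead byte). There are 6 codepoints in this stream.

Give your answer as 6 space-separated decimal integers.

Byte[0]=F0: 4-byte lead, need 3 cont bytes. acc=0x0
Byte[1]=91: continuation. acc=(acc<<6)|0x11=0x11
Byte[2]=AA: continuation. acc=(acc<<6)|0x2A=0x46A
Byte[3]=A0: continuation. acc=(acc<<6)|0x20=0x11AA0
Completed: cp=U+11AA0 (starts at byte 0)
Byte[4]=6C: 1-byte ASCII. cp=U+006C
Byte[5]=59: 1-byte ASCII. cp=U+0059
Byte[6]=E4: 3-byte lead, need 2 cont bytes. acc=0x4
Byte[7]=9D: continuation. acc=(acc<<6)|0x1D=0x11D
Byte[8]=9A: continuation. acc=(acc<<6)|0x1A=0x475A
Completed: cp=U+475A (starts at byte 6)
Byte[9]=2A: 1-byte ASCII. cp=U+002A
Byte[10]=D5: 2-byte lead, need 1 cont bytes. acc=0x15
Byte[11]=B0: continuation. acc=(acc<<6)|0x30=0x570
Completed: cp=U+0570 (starts at byte 10)

Answer: 0 4 5 6 9 10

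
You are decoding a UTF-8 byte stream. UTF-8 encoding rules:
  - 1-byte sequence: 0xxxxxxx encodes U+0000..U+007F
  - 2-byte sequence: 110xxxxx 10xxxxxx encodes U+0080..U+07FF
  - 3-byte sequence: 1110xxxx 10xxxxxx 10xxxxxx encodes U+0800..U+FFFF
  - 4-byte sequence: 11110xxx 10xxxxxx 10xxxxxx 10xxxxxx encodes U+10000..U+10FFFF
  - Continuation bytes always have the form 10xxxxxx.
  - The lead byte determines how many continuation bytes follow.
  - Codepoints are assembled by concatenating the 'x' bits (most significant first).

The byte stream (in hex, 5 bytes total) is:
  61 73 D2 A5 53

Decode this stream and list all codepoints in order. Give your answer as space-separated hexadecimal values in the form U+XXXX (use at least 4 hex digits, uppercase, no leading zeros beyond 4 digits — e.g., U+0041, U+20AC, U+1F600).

Byte[0]=61: 1-byte ASCII. cp=U+0061
Byte[1]=73: 1-byte ASCII. cp=U+0073
Byte[2]=D2: 2-byte lead, need 1 cont bytes. acc=0x12
Byte[3]=A5: continuation. acc=(acc<<6)|0x25=0x4A5
Completed: cp=U+04A5 (starts at byte 2)
Byte[4]=53: 1-byte ASCII. cp=U+0053

Answer: U+0061 U+0073 U+04A5 U+0053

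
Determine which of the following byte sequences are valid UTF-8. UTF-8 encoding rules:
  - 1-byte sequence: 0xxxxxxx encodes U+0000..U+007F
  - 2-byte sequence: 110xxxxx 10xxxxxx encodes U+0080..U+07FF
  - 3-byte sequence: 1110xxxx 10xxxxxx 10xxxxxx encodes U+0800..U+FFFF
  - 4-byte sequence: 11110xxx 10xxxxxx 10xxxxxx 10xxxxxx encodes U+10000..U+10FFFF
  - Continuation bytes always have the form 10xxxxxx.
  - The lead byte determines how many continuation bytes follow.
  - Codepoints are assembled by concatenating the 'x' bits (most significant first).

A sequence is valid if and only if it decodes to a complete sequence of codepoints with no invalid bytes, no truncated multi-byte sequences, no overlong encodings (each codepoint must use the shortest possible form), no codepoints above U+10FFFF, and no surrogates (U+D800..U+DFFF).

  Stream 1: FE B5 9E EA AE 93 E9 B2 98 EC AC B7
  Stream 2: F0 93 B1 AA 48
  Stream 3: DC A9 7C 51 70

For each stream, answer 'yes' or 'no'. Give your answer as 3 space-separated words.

Stream 1: error at byte offset 0. INVALID
Stream 2: decodes cleanly. VALID
Stream 3: decodes cleanly. VALID

Answer: no yes yes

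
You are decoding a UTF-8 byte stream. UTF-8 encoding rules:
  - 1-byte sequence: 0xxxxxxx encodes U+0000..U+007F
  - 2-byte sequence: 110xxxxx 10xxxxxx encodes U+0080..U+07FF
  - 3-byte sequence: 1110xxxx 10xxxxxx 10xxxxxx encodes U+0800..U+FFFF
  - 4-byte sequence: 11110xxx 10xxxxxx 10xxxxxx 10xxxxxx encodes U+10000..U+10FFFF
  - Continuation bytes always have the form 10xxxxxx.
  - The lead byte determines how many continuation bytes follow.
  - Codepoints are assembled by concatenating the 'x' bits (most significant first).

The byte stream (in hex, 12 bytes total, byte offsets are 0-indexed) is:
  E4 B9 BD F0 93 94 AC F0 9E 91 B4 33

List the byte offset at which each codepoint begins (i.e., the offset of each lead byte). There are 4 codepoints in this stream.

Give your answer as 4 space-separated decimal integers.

Answer: 0 3 7 11

Derivation:
Byte[0]=E4: 3-byte lead, need 2 cont bytes. acc=0x4
Byte[1]=B9: continuation. acc=(acc<<6)|0x39=0x139
Byte[2]=BD: continuation. acc=(acc<<6)|0x3D=0x4E7D
Completed: cp=U+4E7D (starts at byte 0)
Byte[3]=F0: 4-byte lead, need 3 cont bytes. acc=0x0
Byte[4]=93: continuation. acc=(acc<<6)|0x13=0x13
Byte[5]=94: continuation. acc=(acc<<6)|0x14=0x4D4
Byte[6]=AC: continuation. acc=(acc<<6)|0x2C=0x1352C
Completed: cp=U+1352C (starts at byte 3)
Byte[7]=F0: 4-byte lead, need 3 cont bytes. acc=0x0
Byte[8]=9E: continuation. acc=(acc<<6)|0x1E=0x1E
Byte[9]=91: continuation. acc=(acc<<6)|0x11=0x791
Byte[10]=B4: continuation. acc=(acc<<6)|0x34=0x1E474
Completed: cp=U+1E474 (starts at byte 7)
Byte[11]=33: 1-byte ASCII. cp=U+0033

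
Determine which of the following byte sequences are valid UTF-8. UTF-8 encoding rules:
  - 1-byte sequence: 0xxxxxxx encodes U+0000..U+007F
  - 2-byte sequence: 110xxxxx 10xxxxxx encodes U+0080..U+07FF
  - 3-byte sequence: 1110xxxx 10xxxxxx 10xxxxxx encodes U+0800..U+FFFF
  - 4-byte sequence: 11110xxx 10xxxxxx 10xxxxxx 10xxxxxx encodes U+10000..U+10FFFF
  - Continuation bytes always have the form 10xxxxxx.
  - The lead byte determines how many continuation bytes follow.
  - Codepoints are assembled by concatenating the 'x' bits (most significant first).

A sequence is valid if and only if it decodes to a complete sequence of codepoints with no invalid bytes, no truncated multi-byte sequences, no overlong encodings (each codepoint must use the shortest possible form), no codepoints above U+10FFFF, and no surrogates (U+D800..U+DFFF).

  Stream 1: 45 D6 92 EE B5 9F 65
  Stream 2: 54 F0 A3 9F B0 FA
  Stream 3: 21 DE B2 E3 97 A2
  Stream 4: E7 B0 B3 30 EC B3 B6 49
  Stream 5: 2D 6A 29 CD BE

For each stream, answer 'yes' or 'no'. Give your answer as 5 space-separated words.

Stream 1: decodes cleanly. VALID
Stream 2: error at byte offset 5. INVALID
Stream 3: decodes cleanly. VALID
Stream 4: decodes cleanly. VALID
Stream 5: decodes cleanly. VALID

Answer: yes no yes yes yes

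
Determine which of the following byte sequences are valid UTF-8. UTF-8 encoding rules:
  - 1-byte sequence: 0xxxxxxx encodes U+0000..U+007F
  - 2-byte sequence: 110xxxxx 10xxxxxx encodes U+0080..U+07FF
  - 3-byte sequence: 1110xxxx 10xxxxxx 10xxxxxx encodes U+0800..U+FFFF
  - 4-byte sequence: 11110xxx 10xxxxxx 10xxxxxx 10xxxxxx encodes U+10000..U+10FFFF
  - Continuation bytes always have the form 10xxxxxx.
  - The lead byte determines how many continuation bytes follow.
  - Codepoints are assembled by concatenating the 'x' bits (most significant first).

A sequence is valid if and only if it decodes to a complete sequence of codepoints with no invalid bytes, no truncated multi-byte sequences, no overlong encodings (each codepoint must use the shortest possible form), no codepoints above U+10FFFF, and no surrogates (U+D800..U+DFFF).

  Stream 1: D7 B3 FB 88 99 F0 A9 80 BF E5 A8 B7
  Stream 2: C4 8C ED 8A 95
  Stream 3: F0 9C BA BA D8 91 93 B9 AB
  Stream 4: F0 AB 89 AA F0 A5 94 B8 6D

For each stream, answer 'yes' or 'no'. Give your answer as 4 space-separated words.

Stream 1: error at byte offset 2. INVALID
Stream 2: decodes cleanly. VALID
Stream 3: error at byte offset 6. INVALID
Stream 4: decodes cleanly. VALID

Answer: no yes no yes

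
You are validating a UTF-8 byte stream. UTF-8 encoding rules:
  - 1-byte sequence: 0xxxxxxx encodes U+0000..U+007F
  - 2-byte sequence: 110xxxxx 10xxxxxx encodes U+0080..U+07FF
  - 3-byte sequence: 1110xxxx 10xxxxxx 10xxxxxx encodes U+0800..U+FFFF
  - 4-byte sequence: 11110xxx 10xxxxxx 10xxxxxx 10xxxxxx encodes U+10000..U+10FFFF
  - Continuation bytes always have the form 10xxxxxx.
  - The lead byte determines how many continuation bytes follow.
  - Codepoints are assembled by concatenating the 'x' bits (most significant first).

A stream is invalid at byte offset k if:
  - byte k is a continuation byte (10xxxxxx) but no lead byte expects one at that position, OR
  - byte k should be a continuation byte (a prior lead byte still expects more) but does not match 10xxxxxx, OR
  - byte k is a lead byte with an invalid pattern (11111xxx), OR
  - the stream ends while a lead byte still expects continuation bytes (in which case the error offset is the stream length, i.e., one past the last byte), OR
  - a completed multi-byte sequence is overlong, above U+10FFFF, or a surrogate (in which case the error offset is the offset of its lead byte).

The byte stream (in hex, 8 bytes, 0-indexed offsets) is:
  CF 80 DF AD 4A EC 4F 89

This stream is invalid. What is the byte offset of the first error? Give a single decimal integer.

Answer: 6

Derivation:
Byte[0]=CF: 2-byte lead, need 1 cont bytes. acc=0xF
Byte[1]=80: continuation. acc=(acc<<6)|0x00=0x3C0
Completed: cp=U+03C0 (starts at byte 0)
Byte[2]=DF: 2-byte lead, need 1 cont bytes. acc=0x1F
Byte[3]=AD: continuation. acc=(acc<<6)|0x2D=0x7ED
Completed: cp=U+07ED (starts at byte 2)
Byte[4]=4A: 1-byte ASCII. cp=U+004A
Byte[5]=EC: 3-byte lead, need 2 cont bytes. acc=0xC
Byte[6]=4F: expected 10xxxxxx continuation. INVALID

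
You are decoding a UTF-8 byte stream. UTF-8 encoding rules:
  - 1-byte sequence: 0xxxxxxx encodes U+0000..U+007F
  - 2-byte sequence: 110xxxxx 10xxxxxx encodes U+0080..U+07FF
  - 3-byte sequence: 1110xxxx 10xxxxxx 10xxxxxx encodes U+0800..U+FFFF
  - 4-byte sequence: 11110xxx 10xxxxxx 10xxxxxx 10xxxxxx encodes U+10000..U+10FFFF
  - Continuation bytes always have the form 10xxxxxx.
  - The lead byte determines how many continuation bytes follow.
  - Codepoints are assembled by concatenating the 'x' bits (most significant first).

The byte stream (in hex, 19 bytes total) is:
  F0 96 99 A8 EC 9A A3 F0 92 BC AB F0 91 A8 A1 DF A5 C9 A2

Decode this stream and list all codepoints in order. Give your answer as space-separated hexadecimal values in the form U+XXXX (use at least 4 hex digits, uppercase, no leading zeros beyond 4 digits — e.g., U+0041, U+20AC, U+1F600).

Byte[0]=F0: 4-byte lead, need 3 cont bytes. acc=0x0
Byte[1]=96: continuation. acc=(acc<<6)|0x16=0x16
Byte[2]=99: continuation. acc=(acc<<6)|0x19=0x599
Byte[3]=A8: continuation. acc=(acc<<6)|0x28=0x16668
Completed: cp=U+16668 (starts at byte 0)
Byte[4]=EC: 3-byte lead, need 2 cont bytes. acc=0xC
Byte[5]=9A: continuation. acc=(acc<<6)|0x1A=0x31A
Byte[6]=A3: continuation. acc=(acc<<6)|0x23=0xC6A3
Completed: cp=U+C6A3 (starts at byte 4)
Byte[7]=F0: 4-byte lead, need 3 cont bytes. acc=0x0
Byte[8]=92: continuation. acc=(acc<<6)|0x12=0x12
Byte[9]=BC: continuation. acc=(acc<<6)|0x3C=0x4BC
Byte[10]=AB: continuation. acc=(acc<<6)|0x2B=0x12F2B
Completed: cp=U+12F2B (starts at byte 7)
Byte[11]=F0: 4-byte lead, need 3 cont bytes. acc=0x0
Byte[12]=91: continuation. acc=(acc<<6)|0x11=0x11
Byte[13]=A8: continuation. acc=(acc<<6)|0x28=0x468
Byte[14]=A1: continuation. acc=(acc<<6)|0x21=0x11A21
Completed: cp=U+11A21 (starts at byte 11)
Byte[15]=DF: 2-byte lead, need 1 cont bytes. acc=0x1F
Byte[16]=A5: continuation. acc=(acc<<6)|0x25=0x7E5
Completed: cp=U+07E5 (starts at byte 15)
Byte[17]=C9: 2-byte lead, need 1 cont bytes. acc=0x9
Byte[18]=A2: continuation. acc=(acc<<6)|0x22=0x262
Completed: cp=U+0262 (starts at byte 17)

Answer: U+16668 U+C6A3 U+12F2B U+11A21 U+07E5 U+0262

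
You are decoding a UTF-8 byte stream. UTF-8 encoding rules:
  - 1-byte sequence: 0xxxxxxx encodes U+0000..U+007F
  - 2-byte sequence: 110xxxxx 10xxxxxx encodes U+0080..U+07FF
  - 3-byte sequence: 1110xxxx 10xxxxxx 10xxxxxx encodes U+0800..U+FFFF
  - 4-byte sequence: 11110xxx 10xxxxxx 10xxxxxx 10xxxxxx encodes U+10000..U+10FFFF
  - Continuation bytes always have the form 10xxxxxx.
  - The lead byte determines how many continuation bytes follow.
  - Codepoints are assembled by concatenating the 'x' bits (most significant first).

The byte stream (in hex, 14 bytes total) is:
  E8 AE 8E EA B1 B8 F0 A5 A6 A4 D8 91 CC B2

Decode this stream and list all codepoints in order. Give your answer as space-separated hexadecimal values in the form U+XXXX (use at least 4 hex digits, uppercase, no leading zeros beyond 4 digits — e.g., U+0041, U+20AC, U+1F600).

Answer: U+8B8E U+AC78 U+259A4 U+0611 U+0332

Derivation:
Byte[0]=E8: 3-byte lead, need 2 cont bytes. acc=0x8
Byte[1]=AE: continuation. acc=(acc<<6)|0x2E=0x22E
Byte[2]=8E: continuation. acc=(acc<<6)|0x0E=0x8B8E
Completed: cp=U+8B8E (starts at byte 0)
Byte[3]=EA: 3-byte lead, need 2 cont bytes. acc=0xA
Byte[4]=B1: continuation. acc=(acc<<6)|0x31=0x2B1
Byte[5]=B8: continuation. acc=(acc<<6)|0x38=0xAC78
Completed: cp=U+AC78 (starts at byte 3)
Byte[6]=F0: 4-byte lead, need 3 cont bytes. acc=0x0
Byte[7]=A5: continuation. acc=(acc<<6)|0x25=0x25
Byte[8]=A6: continuation. acc=(acc<<6)|0x26=0x966
Byte[9]=A4: continuation. acc=(acc<<6)|0x24=0x259A4
Completed: cp=U+259A4 (starts at byte 6)
Byte[10]=D8: 2-byte lead, need 1 cont bytes. acc=0x18
Byte[11]=91: continuation. acc=(acc<<6)|0x11=0x611
Completed: cp=U+0611 (starts at byte 10)
Byte[12]=CC: 2-byte lead, need 1 cont bytes. acc=0xC
Byte[13]=B2: continuation. acc=(acc<<6)|0x32=0x332
Completed: cp=U+0332 (starts at byte 12)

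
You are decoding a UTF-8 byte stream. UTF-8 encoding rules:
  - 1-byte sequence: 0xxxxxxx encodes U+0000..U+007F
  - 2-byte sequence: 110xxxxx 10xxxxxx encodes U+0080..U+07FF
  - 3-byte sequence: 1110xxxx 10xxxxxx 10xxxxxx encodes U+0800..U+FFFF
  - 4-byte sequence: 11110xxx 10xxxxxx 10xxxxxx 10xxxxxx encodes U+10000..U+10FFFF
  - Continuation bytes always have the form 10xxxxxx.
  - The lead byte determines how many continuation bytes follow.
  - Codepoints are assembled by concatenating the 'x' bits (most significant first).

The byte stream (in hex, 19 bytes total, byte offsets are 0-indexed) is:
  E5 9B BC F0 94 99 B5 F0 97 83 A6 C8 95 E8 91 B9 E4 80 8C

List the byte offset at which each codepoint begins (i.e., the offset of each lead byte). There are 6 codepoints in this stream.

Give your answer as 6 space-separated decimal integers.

Byte[0]=E5: 3-byte lead, need 2 cont bytes. acc=0x5
Byte[1]=9B: continuation. acc=(acc<<6)|0x1B=0x15B
Byte[2]=BC: continuation. acc=(acc<<6)|0x3C=0x56FC
Completed: cp=U+56FC (starts at byte 0)
Byte[3]=F0: 4-byte lead, need 3 cont bytes. acc=0x0
Byte[4]=94: continuation. acc=(acc<<6)|0x14=0x14
Byte[5]=99: continuation. acc=(acc<<6)|0x19=0x519
Byte[6]=B5: continuation. acc=(acc<<6)|0x35=0x14675
Completed: cp=U+14675 (starts at byte 3)
Byte[7]=F0: 4-byte lead, need 3 cont bytes. acc=0x0
Byte[8]=97: continuation. acc=(acc<<6)|0x17=0x17
Byte[9]=83: continuation. acc=(acc<<6)|0x03=0x5C3
Byte[10]=A6: continuation. acc=(acc<<6)|0x26=0x170E6
Completed: cp=U+170E6 (starts at byte 7)
Byte[11]=C8: 2-byte lead, need 1 cont bytes. acc=0x8
Byte[12]=95: continuation. acc=(acc<<6)|0x15=0x215
Completed: cp=U+0215 (starts at byte 11)
Byte[13]=E8: 3-byte lead, need 2 cont bytes. acc=0x8
Byte[14]=91: continuation. acc=(acc<<6)|0x11=0x211
Byte[15]=B9: continuation. acc=(acc<<6)|0x39=0x8479
Completed: cp=U+8479 (starts at byte 13)
Byte[16]=E4: 3-byte lead, need 2 cont bytes. acc=0x4
Byte[17]=80: continuation. acc=(acc<<6)|0x00=0x100
Byte[18]=8C: continuation. acc=(acc<<6)|0x0C=0x400C
Completed: cp=U+400C (starts at byte 16)

Answer: 0 3 7 11 13 16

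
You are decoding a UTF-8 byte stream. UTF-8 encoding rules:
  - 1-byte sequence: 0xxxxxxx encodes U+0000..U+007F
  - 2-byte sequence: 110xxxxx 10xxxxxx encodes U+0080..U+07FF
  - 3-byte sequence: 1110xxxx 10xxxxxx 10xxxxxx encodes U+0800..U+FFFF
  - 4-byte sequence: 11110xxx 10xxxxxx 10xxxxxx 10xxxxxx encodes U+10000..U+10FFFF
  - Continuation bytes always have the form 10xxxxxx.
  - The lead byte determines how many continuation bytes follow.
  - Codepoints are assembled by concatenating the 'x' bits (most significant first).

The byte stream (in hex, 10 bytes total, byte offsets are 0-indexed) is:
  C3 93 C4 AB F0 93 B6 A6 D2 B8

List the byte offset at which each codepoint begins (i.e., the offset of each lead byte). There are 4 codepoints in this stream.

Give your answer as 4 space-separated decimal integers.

Answer: 0 2 4 8

Derivation:
Byte[0]=C3: 2-byte lead, need 1 cont bytes. acc=0x3
Byte[1]=93: continuation. acc=(acc<<6)|0x13=0xD3
Completed: cp=U+00D3 (starts at byte 0)
Byte[2]=C4: 2-byte lead, need 1 cont bytes. acc=0x4
Byte[3]=AB: continuation. acc=(acc<<6)|0x2B=0x12B
Completed: cp=U+012B (starts at byte 2)
Byte[4]=F0: 4-byte lead, need 3 cont bytes. acc=0x0
Byte[5]=93: continuation. acc=(acc<<6)|0x13=0x13
Byte[6]=B6: continuation. acc=(acc<<6)|0x36=0x4F6
Byte[7]=A6: continuation. acc=(acc<<6)|0x26=0x13DA6
Completed: cp=U+13DA6 (starts at byte 4)
Byte[8]=D2: 2-byte lead, need 1 cont bytes. acc=0x12
Byte[9]=B8: continuation. acc=(acc<<6)|0x38=0x4B8
Completed: cp=U+04B8 (starts at byte 8)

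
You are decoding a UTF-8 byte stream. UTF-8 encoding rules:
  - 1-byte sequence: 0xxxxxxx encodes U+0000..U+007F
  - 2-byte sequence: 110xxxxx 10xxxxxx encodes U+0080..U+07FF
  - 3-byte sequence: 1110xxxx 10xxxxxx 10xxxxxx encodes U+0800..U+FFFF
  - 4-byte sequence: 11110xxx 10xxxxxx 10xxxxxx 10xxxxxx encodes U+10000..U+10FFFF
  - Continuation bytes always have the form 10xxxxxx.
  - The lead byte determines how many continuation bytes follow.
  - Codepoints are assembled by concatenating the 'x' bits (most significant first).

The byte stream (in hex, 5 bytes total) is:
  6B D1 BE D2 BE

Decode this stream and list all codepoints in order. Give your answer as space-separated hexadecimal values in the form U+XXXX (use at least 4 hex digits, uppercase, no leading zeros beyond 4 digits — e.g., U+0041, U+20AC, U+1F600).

Byte[0]=6B: 1-byte ASCII. cp=U+006B
Byte[1]=D1: 2-byte lead, need 1 cont bytes. acc=0x11
Byte[2]=BE: continuation. acc=(acc<<6)|0x3E=0x47E
Completed: cp=U+047E (starts at byte 1)
Byte[3]=D2: 2-byte lead, need 1 cont bytes. acc=0x12
Byte[4]=BE: continuation. acc=(acc<<6)|0x3E=0x4BE
Completed: cp=U+04BE (starts at byte 3)

Answer: U+006B U+047E U+04BE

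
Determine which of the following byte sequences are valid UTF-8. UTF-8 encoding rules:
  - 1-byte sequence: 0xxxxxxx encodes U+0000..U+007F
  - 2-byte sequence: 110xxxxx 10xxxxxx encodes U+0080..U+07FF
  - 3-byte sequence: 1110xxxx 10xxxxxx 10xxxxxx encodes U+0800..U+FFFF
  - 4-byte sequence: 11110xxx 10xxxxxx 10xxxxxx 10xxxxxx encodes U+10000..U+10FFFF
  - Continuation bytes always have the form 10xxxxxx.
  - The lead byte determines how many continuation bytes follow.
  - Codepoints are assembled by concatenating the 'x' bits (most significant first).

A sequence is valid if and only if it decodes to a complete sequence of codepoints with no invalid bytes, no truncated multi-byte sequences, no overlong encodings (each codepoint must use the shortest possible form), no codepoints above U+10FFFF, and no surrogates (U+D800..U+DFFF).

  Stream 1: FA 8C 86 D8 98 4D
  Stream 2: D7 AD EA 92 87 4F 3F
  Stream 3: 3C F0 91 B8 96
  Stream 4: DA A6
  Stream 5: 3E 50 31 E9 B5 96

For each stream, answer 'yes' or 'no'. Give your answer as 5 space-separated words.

Answer: no yes yes yes yes

Derivation:
Stream 1: error at byte offset 0. INVALID
Stream 2: decodes cleanly. VALID
Stream 3: decodes cleanly. VALID
Stream 4: decodes cleanly. VALID
Stream 5: decodes cleanly. VALID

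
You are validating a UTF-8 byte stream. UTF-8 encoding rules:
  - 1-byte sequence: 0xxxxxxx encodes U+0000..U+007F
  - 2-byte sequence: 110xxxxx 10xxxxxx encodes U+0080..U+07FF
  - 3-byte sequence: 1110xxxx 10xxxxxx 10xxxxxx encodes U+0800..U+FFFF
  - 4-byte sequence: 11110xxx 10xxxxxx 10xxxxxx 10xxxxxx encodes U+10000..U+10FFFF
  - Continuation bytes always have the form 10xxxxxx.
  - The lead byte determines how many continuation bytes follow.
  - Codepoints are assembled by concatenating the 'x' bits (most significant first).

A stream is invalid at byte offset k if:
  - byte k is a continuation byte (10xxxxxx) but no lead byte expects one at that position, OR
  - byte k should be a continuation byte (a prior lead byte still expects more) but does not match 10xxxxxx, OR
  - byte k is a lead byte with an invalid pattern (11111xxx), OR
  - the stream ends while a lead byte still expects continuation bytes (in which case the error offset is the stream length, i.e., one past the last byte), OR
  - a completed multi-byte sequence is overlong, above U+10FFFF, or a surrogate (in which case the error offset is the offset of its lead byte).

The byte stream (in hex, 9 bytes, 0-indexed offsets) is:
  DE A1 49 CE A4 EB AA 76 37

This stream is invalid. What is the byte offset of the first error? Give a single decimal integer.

Byte[0]=DE: 2-byte lead, need 1 cont bytes. acc=0x1E
Byte[1]=A1: continuation. acc=(acc<<6)|0x21=0x7A1
Completed: cp=U+07A1 (starts at byte 0)
Byte[2]=49: 1-byte ASCII. cp=U+0049
Byte[3]=CE: 2-byte lead, need 1 cont bytes. acc=0xE
Byte[4]=A4: continuation. acc=(acc<<6)|0x24=0x3A4
Completed: cp=U+03A4 (starts at byte 3)
Byte[5]=EB: 3-byte lead, need 2 cont bytes. acc=0xB
Byte[6]=AA: continuation. acc=(acc<<6)|0x2A=0x2EA
Byte[7]=76: expected 10xxxxxx continuation. INVALID

Answer: 7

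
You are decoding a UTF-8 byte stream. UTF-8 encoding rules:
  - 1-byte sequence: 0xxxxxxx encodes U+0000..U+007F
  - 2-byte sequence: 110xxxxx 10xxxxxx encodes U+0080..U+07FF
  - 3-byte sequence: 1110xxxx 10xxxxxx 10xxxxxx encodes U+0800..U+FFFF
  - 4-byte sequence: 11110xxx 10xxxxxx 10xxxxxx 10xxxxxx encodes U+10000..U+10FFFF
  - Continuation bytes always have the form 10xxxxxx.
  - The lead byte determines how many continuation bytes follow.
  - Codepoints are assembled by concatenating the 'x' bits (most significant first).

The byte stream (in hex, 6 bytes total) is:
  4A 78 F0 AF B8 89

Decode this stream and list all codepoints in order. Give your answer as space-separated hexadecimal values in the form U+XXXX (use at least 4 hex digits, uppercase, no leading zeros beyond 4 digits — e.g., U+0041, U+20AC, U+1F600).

Byte[0]=4A: 1-byte ASCII. cp=U+004A
Byte[1]=78: 1-byte ASCII. cp=U+0078
Byte[2]=F0: 4-byte lead, need 3 cont bytes. acc=0x0
Byte[3]=AF: continuation. acc=(acc<<6)|0x2F=0x2F
Byte[4]=B8: continuation. acc=(acc<<6)|0x38=0xBF8
Byte[5]=89: continuation. acc=(acc<<6)|0x09=0x2FE09
Completed: cp=U+2FE09 (starts at byte 2)

Answer: U+004A U+0078 U+2FE09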